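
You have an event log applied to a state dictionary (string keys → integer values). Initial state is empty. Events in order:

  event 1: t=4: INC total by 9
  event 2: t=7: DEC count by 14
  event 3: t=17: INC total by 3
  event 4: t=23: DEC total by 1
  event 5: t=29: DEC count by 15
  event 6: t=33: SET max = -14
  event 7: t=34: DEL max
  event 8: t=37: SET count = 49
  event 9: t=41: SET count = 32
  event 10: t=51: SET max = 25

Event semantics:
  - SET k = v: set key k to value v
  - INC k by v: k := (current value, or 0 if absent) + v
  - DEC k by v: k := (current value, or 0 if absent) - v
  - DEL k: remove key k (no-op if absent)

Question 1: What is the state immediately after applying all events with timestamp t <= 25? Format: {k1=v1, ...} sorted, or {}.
Answer: {count=-14, total=11}

Derivation:
Apply events with t <= 25 (4 events):
  after event 1 (t=4: INC total by 9): {total=9}
  after event 2 (t=7: DEC count by 14): {count=-14, total=9}
  after event 3 (t=17: INC total by 3): {count=-14, total=12}
  after event 4 (t=23: DEC total by 1): {count=-14, total=11}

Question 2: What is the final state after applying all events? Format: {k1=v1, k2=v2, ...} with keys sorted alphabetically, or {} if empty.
  after event 1 (t=4: INC total by 9): {total=9}
  after event 2 (t=7: DEC count by 14): {count=-14, total=9}
  after event 3 (t=17: INC total by 3): {count=-14, total=12}
  after event 4 (t=23: DEC total by 1): {count=-14, total=11}
  after event 5 (t=29: DEC count by 15): {count=-29, total=11}
  after event 6 (t=33: SET max = -14): {count=-29, max=-14, total=11}
  after event 7 (t=34: DEL max): {count=-29, total=11}
  after event 8 (t=37: SET count = 49): {count=49, total=11}
  after event 9 (t=41: SET count = 32): {count=32, total=11}
  after event 10 (t=51: SET max = 25): {count=32, max=25, total=11}

Answer: {count=32, max=25, total=11}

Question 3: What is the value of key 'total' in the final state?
Answer: 11

Derivation:
Track key 'total' through all 10 events:
  event 1 (t=4: INC total by 9): total (absent) -> 9
  event 2 (t=7: DEC count by 14): total unchanged
  event 3 (t=17: INC total by 3): total 9 -> 12
  event 4 (t=23: DEC total by 1): total 12 -> 11
  event 5 (t=29: DEC count by 15): total unchanged
  event 6 (t=33: SET max = -14): total unchanged
  event 7 (t=34: DEL max): total unchanged
  event 8 (t=37: SET count = 49): total unchanged
  event 9 (t=41: SET count = 32): total unchanged
  event 10 (t=51: SET max = 25): total unchanged
Final: total = 11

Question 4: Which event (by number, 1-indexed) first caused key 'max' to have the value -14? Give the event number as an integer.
Answer: 6

Derivation:
Looking for first event where max becomes -14:
  event 6: max (absent) -> -14  <-- first match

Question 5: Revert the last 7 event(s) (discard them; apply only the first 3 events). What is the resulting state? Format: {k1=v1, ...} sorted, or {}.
Answer: {count=-14, total=12}

Derivation:
Keep first 3 events (discard last 7):
  after event 1 (t=4: INC total by 9): {total=9}
  after event 2 (t=7: DEC count by 14): {count=-14, total=9}
  after event 3 (t=17: INC total by 3): {count=-14, total=12}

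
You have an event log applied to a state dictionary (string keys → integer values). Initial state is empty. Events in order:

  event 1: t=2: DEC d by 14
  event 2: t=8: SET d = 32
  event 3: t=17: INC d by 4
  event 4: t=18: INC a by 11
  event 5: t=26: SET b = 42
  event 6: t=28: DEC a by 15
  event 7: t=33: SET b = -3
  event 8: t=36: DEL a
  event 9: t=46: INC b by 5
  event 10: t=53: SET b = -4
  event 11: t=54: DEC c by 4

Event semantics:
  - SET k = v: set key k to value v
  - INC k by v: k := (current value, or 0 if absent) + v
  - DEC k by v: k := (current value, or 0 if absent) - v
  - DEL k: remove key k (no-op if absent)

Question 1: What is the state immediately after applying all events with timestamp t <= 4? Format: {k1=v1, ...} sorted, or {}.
Answer: {d=-14}

Derivation:
Apply events with t <= 4 (1 events):
  after event 1 (t=2: DEC d by 14): {d=-14}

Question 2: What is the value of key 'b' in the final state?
Answer: -4

Derivation:
Track key 'b' through all 11 events:
  event 1 (t=2: DEC d by 14): b unchanged
  event 2 (t=8: SET d = 32): b unchanged
  event 3 (t=17: INC d by 4): b unchanged
  event 4 (t=18: INC a by 11): b unchanged
  event 5 (t=26: SET b = 42): b (absent) -> 42
  event 6 (t=28: DEC a by 15): b unchanged
  event 7 (t=33: SET b = -3): b 42 -> -3
  event 8 (t=36: DEL a): b unchanged
  event 9 (t=46: INC b by 5): b -3 -> 2
  event 10 (t=53: SET b = -4): b 2 -> -4
  event 11 (t=54: DEC c by 4): b unchanged
Final: b = -4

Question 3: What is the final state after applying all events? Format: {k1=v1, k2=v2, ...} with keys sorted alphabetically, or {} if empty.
  after event 1 (t=2: DEC d by 14): {d=-14}
  after event 2 (t=8: SET d = 32): {d=32}
  after event 3 (t=17: INC d by 4): {d=36}
  after event 4 (t=18: INC a by 11): {a=11, d=36}
  after event 5 (t=26: SET b = 42): {a=11, b=42, d=36}
  after event 6 (t=28: DEC a by 15): {a=-4, b=42, d=36}
  after event 7 (t=33: SET b = -3): {a=-4, b=-3, d=36}
  after event 8 (t=36: DEL a): {b=-3, d=36}
  after event 9 (t=46: INC b by 5): {b=2, d=36}
  after event 10 (t=53: SET b = -4): {b=-4, d=36}
  after event 11 (t=54: DEC c by 4): {b=-4, c=-4, d=36}

Answer: {b=-4, c=-4, d=36}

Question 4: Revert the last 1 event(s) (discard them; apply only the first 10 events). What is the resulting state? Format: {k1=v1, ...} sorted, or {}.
Answer: {b=-4, d=36}

Derivation:
Keep first 10 events (discard last 1):
  after event 1 (t=2: DEC d by 14): {d=-14}
  after event 2 (t=8: SET d = 32): {d=32}
  after event 3 (t=17: INC d by 4): {d=36}
  after event 4 (t=18: INC a by 11): {a=11, d=36}
  after event 5 (t=26: SET b = 42): {a=11, b=42, d=36}
  after event 6 (t=28: DEC a by 15): {a=-4, b=42, d=36}
  after event 7 (t=33: SET b = -3): {a=-4, b=-3, d=36}
  after event 8 (t=36: DEL a): {b=-3, d=36}
  after event 9 (t=46: INC b by 5): {b=2, d=36}
  after event 10 (t=53: SET b = -4): {b=-4, d=36}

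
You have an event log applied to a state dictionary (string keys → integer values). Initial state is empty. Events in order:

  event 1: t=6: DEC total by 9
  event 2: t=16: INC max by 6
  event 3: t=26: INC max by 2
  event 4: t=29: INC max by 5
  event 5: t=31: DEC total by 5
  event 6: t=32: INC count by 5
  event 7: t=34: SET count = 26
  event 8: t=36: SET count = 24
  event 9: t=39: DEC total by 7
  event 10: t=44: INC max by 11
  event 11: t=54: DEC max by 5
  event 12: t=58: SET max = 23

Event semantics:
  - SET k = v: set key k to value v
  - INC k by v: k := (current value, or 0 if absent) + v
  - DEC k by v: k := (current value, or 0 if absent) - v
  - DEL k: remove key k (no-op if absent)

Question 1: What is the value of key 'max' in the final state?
Answer: 23

Derivation:
Track key 'max' through all 12 events:
  event 1 (t=6: DEC total by 9): max unchanged
  event 2 (t=16: INC max by 6): max (absent) -> 6
  event 3 (t=26: INC max by 2): max 6 -> 8
  event 4 (t=29: INC max by 5): max 8 -> 13
  event 5 (t=31: DEC total by 5): max unchanged
  event 6 (t=32: INC count by 5): max unchanged
  event 7 (t=34: SET count = 26): max unchanged
  event 8 (t=36: SET count = 24): max unchanged
  event 9 (t=39: DEC total by 7): max unchanged
  event 10 (t=44: INC max by 11): max 13 -> 24
  event 11 (t=54: DEC max by 5): max 24 -> 19
  event 12 (t=58: SET max = 23): max 19 -> 23
Final: max = 23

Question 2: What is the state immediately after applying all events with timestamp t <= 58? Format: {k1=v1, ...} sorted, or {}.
Apply events with t <= 58 (12 events):
  after event 1 (t=6: DEC total by 9): {total=-9}
  after event 2 (t=16: INC max by 6): {max=6, total=-9}
  after event 3 (t=26: INC max by 2): {max=8, total=-9}
  after event 4 (t=29: INC max by 5): {max=13, total=-9}
  after event 5 (t=31: DEC total by 5): {max=13, total=-14}
  after event 6 (t=32: INC count by 5): {count=5, max=13, total=-14}
  after event 7 (t=34: SET count = 26): {count=26, max=13, total=-14}
  after event 8 (t=36: SET count = 24): {count=24, max=13, total=-14}
  after event 9 (t=39: DEC total by 7): {count=24, max=13, total=-21}
  after event 10 (t=44: INC max by 11): {count=24, max=24, total=-21}
  after event 11 (t=54: DEC max by 5): {count=24, max=19, total=-21}
  after event 12 (t=58: SET max = 23): {count=24, max=23, total=-21}

Answer: {count=24, max=23, total=-21}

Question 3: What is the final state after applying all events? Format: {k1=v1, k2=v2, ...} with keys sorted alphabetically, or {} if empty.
  after event 1 (t=6: DEC total by 9): {total=-9}
  after event 2 (t=16: INC max by 6): {max=6, total=-9}
  after event 3 (t=26: INC max by 2): {max=8, total=-9}
  after event 4 (t=29: INC max by 5): {max=13, total=-9}
  after event 5 (t=31: DEC total by 5): {max=13, total=-14}
  after event 6 (t=32: INC count by 5): {count=5, max=13, total=-14}
  after event 7 (t=34: SET count = 26): {count=26, max=13, total=-14}
  after event 8 (t=36: SET count = 24): {count=24, max=13, total=-14}
  after event 9 (t=39: DEC total by 7): {count=24, max=13, total=-21}
  after event 10 (t=44: INC max by 11): {count=24, max=24, total=-21}
  after event 11 (t=54: DEC max by 5): {count=24, max=19, total=-21}
  after event 12 (t=58: SET max = 23): {count=24, max=23, total=-21}

Answer: {count=24, max=23, total=-21}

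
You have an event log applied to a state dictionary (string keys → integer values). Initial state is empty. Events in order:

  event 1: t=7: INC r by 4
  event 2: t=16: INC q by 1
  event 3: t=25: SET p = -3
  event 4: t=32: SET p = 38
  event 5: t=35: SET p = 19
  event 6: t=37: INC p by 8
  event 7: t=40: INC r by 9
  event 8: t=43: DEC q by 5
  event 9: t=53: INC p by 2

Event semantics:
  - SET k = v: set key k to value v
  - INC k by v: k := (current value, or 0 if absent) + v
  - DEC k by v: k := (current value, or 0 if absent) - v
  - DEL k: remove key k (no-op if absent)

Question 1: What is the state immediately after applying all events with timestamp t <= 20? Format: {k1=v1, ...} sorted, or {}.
Answer: {q=1, r=4}

Derivation:
Apply events with t <= 20 (2 events):
  after event 1 (t=7: INC r by 4): {r=4}
  after event 2 (t=16: INC q by 1): {q=1, r=4}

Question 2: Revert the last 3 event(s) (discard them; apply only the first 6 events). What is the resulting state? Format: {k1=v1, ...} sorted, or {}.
Answer: {p=27, q=1, r=4}

Derivation:
Keep first 6 events (discard last 3):
  after event 1 (t=7: INC r by 4): {r=4}
  after event 2 (t=16: INC q by 1): {q=1, r=4}
  after event 3 (t=25: SET p = -3): {p=-3, q=1, r=4}
  after event 4 (t=32: SET p = 38): {p=38, q=1, r=4}
  after event 5 (t=35: SET p = 19): {p=19, q=1, r=4}
  after event 6 (t=37: INC p by 8): {p=27, q=1, r=4}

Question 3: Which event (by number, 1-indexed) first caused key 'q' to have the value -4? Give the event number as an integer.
Answer: 8

Derivation:
Looking for first event where q becomes -4:
  event 2: q = 1
  event 3: q = 1
  event 4: q = 1
  event 5: q = 1
  event 6: q = 1
  event 7: q = 1
  event 8: q 1 -> -4  <-- first match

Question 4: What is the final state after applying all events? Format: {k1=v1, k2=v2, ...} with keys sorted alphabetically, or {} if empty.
  after event 1 (t=7: INC r by 4): {r=4}
  after event 2 (t=16: INC q by 1): {q=1, r=4}
  after event 3 (t=25: SET p = -3): {p=-3, q=1, r=4}
  after event 4 (t=32: SET p = 38): {p=38, q=1, r=4}
  after event 5 (t=35: SET p = 19): {p=19, q=1, r=4}
  after event 6 (t=37: INC p by 8): {p=27, q=1, r=4}
  after event 7 (t=40: INC r by 9): {p=27, q=1, r=13}
  after event 8 (t=43: DEC q by 5): {p=27, q=-4, r=13}
  after event 9 (t=53: INC p by 2): {p=29, q=-4, r=13}

Answer: {p=29, q=-4, r=13}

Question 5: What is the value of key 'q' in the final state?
Track key 'q' through all 9 events:
  event 1 (t=7: INC r by 4): q unchanged
  event 2 (t=16: INC q by 1): q (absent) -> 1
  event 3 (t=25: SET p = -3): q unchanged
  event 4 (t=32: SET p = 38): q unchanged
  event 5 (t=35: SET p = 19): q unchanged
  event 6 (t=37: INC p by 8): q unchanged
  event 7 (t=40: INC r by 9): q unchanged
  event 8 (t=43: DEC q by 5): q 1 -> -4
  event 9 (t=53: INC p by 2): q unchanged
Final: q = -4

Answer: -4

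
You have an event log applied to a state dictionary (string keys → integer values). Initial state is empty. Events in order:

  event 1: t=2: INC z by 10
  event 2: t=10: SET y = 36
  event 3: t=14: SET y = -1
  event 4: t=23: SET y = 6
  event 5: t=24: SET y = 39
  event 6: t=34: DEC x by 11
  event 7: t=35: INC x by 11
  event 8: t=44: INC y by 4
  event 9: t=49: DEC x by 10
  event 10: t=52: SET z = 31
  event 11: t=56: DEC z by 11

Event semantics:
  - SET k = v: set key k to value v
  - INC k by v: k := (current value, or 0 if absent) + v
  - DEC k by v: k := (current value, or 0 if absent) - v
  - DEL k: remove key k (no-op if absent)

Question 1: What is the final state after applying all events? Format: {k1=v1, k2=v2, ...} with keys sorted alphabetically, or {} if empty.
Answer: {x=-10, y=43, z=20}

Derivation:
  after event 1 (t=2: INC z by 10): {z=10}
  after event 2 (t=10: SET y = 36): {y=36, z=10}
  after event 3 (t=14: SET y = -1): {y=-1, z=10}
  after event 4 (t=23: SET y = 6): {y=6, z=10}
  after event 5 (t=24: SET y = 39): {y=39, z=10}
  after event 6 (t=34: DEC x by 11): {x=-11, y=39, z=10}
  after event 7 (t=35: INC x by 11): {x=0, y=39, z=10}
  after event 8 (t=44: INC y by 4): {x=0, y=43, z=10}
  after event 9 (t=49: DEC x by 10): {x=-10, y=43, z=10}
  after event 10 (t=52: SET z = 31): {x=-10, y=43, z=31}
  after event 11 (t=56: DEC z by 11): {x=-10, y=43, z=20}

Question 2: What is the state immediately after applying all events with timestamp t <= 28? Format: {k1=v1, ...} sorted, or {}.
Answer: {y=39, z=10}

Derivation:
Apply events with t <= 28 (5 events):
  after event 1 (t=2: INC z by 10): {z=10}
  after event 2 (t=10: SET y = 36): {y=36, z=10}
  after event 3 (t=14: SET y = -1): {y=-1, z=10}
  after event 4 (t=23: SET y = 6): {y=6, z=10}
  after event 5 (t=24: SET y = 39): {y=39, z=10}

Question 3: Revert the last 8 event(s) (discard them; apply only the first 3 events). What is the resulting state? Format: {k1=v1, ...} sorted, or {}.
Answer: {y=-1, z=10}

Derivation:
Keep first 3 events (discard last 8):
  after event 1 (t=2: INC z by 10): {z=10}
  after event 2 (t=10: SET y = 36): {y=36, z=10}
  after event 3 (t=14: SET y = -1): {y=-1, z=10}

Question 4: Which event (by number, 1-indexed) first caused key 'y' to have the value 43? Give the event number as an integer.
Looking for first event where y becomes 43:
  event 2: y = 36
  event 3: y = -1
  event 4: y = 6
  event 5: y = 39
  event 6: y = 39
  event 7: y = 39
  event 8: y 39 -> 43  <-- first match

Answer: 8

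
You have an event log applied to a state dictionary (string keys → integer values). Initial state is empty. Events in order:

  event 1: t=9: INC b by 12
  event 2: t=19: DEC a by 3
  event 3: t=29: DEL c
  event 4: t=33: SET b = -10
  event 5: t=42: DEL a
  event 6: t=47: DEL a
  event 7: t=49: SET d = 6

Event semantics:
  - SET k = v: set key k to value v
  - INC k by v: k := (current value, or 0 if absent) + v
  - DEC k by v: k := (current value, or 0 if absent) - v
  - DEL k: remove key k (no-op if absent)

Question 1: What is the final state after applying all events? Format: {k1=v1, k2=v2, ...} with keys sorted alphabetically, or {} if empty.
  after event 1 (t=9: INC b by 12): {b=12}
  after event 2 (t=19: DEC a by 3): {a=-3, b=12}
  after event 3 (t=29: DEL c): {a=-3, b=12}
  after event 4 (t=33: SET b = -10): {a=-3, b=-10}
  after event 5 (t=42: DEL a): {b=-10}
  after event 6 (t=47: DEL a): {b=-10}
  after event 7 (t=49: SET d = 6): {b=-10, d=6}

Answer: {b=-10, d=6}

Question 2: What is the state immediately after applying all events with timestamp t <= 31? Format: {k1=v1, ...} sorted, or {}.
Apply events with t <= 31 (3 events):
  after event 1 (t=9: INC b by 12): {b=12}
  after event 2 (t=19: DEC a by 3): {a=-3, b=12}
  after event 3 (t=29: DEL c): {a=-3, b=12}

Answer: {a=-3, b=12}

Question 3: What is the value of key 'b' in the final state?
Track key 'b' through all 7 events:
  event 1 (t=9: INC b by 12): b (absent) -> 12
  event 2 (t=19: DEC a by 3): b unchanged
  event 3 (t=29: DEL c): b unchanged
  event 4 (t=33: SET b = -10): b 12 -> -10
  event 5 (t=42: DEL a): b unchanged
  event 6 (t=47: DEL a): b unchanged
  event 7 (t=49: SET d = 6): b unchanged
Final: b = -10

Answer: -10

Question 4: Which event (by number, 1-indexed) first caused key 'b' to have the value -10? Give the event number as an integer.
Looking for first event where b becomes -10:
  event 1: b = 12
  event 2: b = 12
  event 3: b = 12
  event 4: b 12 -> -10  <-- first match

Answer: 4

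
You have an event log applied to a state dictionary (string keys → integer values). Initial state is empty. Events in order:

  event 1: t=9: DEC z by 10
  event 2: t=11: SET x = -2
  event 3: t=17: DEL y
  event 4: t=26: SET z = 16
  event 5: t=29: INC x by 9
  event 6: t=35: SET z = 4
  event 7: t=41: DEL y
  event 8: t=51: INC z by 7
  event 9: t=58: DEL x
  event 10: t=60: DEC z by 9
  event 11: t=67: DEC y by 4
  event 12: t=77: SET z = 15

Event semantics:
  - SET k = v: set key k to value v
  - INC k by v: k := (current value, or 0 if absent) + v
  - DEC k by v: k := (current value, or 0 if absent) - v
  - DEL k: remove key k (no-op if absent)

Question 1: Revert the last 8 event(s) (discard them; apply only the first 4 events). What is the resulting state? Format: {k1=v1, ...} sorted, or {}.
Keep first 4 events (discard last 8):
  after event 1 (t=9: DEC z by 10): {z=-10}
  after event 2 (t=11: SET x = -2): {x=-2, z=-10}
  after event 3 (t=17: DEL y): {x=-2, z=-10}
  after event 4 (t=26: SET z = 16): {x=-2, z=16}

Answer: {x=-2, z=16}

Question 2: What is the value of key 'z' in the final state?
Track key 'z' through all 12 events:
  event 1 (t=9: DEC z by 10): z (absent) -> -10
  event 2 (t=11: SET x = -2): z unchanged
  event 3 (t=17: DEL y): z unchanged
  event 4 (t=26: SET z = 16): z -10 -> 16
  event 5 (t=29: INC x by 9): z unchanged
  event 6 (t=35: SET z = 4): z 16 -> 4
  event 7 (t=41: DEL y): z unchanged
  event 8 (t=51: INC z by 7): z 4 -> 11
  event 9 (t=58: DEL x): z unchanged
  event 10 (t=60: DEC z by 9): z 11 -> 2
  event 11 (t=67: DEC y by 4): z unchanged
  event 12 (t=77: SET z = 15): z 2 -> 15
Final: z = 15

Answer: 15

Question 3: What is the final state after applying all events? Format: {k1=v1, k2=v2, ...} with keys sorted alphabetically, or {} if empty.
  after event 1 (t=9: DEC z by 10): {z=-10}
  after event 2 (t=11: SET x = -2): {x=-2, z=-10}
  after event 3 (t=17: DEL y): {x=-2, z=-10}
  after event 4 (t=26: SET z = 16): {x=-2, z=16}
  after event 5 (t=29: INC x by 9): {x=7, z=16}
  after event 6 (t=35: SET z = 4): {x=7, z=4}
  after event 7 (t=41: DEL y): {x=7, z=4}
  after event 8 (t=51: INC z by 7): {x=7, z=11}
  after event 9 (t=58: DEL x): {z=11}
  after event 10 (t=60: DEC z by 9): {z=2}
  after event 11 (t=67: DEC y by 4): {y=-4, z=2}
  after event 12 (t=77: SET z = 15): {y=-4, z=15}

Answer: {y=-4, z=15}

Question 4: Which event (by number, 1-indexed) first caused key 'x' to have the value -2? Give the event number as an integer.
Looking for first event where x becomes -2:
  event 2: x (absent) -> -2  <-- first match

Answer: 2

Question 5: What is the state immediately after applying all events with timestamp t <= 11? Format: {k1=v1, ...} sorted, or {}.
Apply events with t <= 11 (2 events):
  after event 1 (t=9: DEC z by 10): {z=-10}
  after event 2 (t=11: SET x = -2): {x=-2, z=-10}

Answer: {x=-2, z=-10}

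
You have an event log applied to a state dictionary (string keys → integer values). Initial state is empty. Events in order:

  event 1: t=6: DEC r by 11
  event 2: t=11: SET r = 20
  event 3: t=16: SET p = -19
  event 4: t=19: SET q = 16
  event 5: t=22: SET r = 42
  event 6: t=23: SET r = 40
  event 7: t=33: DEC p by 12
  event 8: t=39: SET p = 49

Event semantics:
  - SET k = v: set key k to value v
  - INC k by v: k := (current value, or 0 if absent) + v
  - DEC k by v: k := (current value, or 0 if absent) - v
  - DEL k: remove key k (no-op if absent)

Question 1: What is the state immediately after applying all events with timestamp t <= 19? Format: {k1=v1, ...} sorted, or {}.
Answer: {p=-19, q=16, r=20}

Derivation:
Apply events with t <= 19 (4 events):
  after event 1 (t=6: DEC r by 11): {r=-11}
  after event 2 (t=11: SET r = 20): {r=20}
  after event 3 (t=16: SET p = -19): {p=-19, r=20}
  after event 4 (t=19: SET q = 16): {p=-19, q=16, r=20}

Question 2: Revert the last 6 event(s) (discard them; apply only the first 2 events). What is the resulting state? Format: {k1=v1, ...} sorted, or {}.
Answer: {r=20}

Derivation:
Keep first 2 events (discard last 6):
  after event 1 (t=6: DEC r by 11): {r=-11}
  after event 2 (t=11: SET r = 20): {r=20}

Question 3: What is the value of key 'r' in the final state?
Answer: 40

Derivation:
Track key 'r' through all 8 events:
  event 1 (t=6: DEC r by 11): r (absent) -> -11
  event 2 (t=11: SET r = 20): r -11 -> 20
  event 3 (t=16: SET p = -19): r unchanged
  event 4 (t=19: SET q = 16): r unchanged
  event 5 (t=22: SET r = 42): r 20 -> 42
  event 6 (t=23: SET r = 40): r 42 -> 40
  event 7 (t=33: DEC p by 12): r unchanged
  event 8 (t=39: SET p = 49): r unchanged
Final: r = 40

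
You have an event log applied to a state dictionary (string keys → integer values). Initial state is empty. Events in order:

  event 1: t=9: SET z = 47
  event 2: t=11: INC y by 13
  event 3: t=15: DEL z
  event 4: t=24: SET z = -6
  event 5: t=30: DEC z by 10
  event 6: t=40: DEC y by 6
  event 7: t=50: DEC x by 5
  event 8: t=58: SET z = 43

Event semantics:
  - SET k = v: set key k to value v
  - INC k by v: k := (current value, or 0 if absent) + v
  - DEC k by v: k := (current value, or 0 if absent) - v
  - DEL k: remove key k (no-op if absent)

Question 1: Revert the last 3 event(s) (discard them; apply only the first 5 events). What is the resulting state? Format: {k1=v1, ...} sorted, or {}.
Answer: {y=13, z=-16}

Derivation:
Keep first 5 events (discard last 3):
  after event 1 (t=9: SET z = 47): {z=47}
  after event 2 (t=11: INC y by 13): {y=13, z=47}
  after event 3 (t=15: DEL z): {y=13}
  after event 4 (t=24: SET z = -6): {y=13, z=-6}
  after event 5 (t=30: DEC z by 10): {y=13, z=-16}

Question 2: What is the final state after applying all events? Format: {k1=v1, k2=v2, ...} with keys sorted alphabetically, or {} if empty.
Answer: {x=-5, y=7, z=43}

Derivation:
  after event 1 (t=9: SET z = 47): {z=47}
  after event 2 (t=11: INC y by 13): {y=13, z=47}
  after event 3 (t=15: DEL z): {y=13}
  after event 4 (t=24: SET z = -6): {y=13, z=-6}
  after event 5 (t=30: DEC z by 10): {y=13, z=-16}
  after event 6 (t=40: DEC y by 6): {y=7, z=-16}
  after event 7 (t=50: DEC x by 5): {x=-5, y=7, z=-16}
  after event 8 (t=58: SET z = 43): {x=-5, y=7, z=43}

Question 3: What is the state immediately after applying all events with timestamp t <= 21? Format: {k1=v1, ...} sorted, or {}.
Apply events with t <= 21 (3 events):
  after event 1 (t=9: SET z = 47): {z=47}
  after event 2 (t=11: INC y by 13): {y=13, z=47}
  after event 3 (t=15: DEL z): {y=13}

Answer: {y=13}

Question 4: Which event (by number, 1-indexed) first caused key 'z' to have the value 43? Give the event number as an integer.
Looking for first event where z becomes 43:
  event 1: z = 47
  event 2: z = 47
  event 3: z = (absent)
  event 4: z = -6
  event 5: z = -16
  event 6: z = -16
  event 7: z = -16
  event 8: z -16 -> 43  <-- first match

Answer: 8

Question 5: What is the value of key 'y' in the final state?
Answer: 7

Derivation:
Track key 'y' through all 8 events:
  event 1 (t=9: SET z = 47): y unchanged
  event 2 (t=11: INC y by 13): y (absent) -> 13
  event 3 (t=15: DEL z): y unchanged
  event 4 (t=24: SET z = -6): y unchanged
  event 5 (t=30: DEC z by 10): y unchanged
  event 6 (t=40: DEC y by 6): y 13 -> 7
  event 7 (t=50: DEC x by 5): y unchanged
  event 8 (t=58: SET z = 43): y unchanged
Final: y = 7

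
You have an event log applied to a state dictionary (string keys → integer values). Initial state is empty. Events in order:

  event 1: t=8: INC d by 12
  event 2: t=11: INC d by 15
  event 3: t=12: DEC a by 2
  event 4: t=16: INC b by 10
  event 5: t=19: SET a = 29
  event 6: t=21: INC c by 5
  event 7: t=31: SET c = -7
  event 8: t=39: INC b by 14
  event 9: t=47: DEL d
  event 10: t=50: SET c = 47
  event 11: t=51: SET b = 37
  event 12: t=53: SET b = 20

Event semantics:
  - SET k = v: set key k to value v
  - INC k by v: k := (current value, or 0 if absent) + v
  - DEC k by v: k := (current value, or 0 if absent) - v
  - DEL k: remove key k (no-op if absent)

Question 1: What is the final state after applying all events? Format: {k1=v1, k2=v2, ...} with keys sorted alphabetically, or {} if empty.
  after event 1 (t=8: INC d by 12): {d=12}
  after event 2 (t=11: INC d by 15): {d=27}
  after event 3 (t=12: DEC a by 2): {a=-2, d=27}
  after event 4 (t=16: INC b by 10): {a=-2, b=10, d=27}
  after event 5 (t=19: SET a = 29): {a=29, b=10, d=27}
  after event 6 (t=21: INC c by 5): {a=29, b=10, c=5, d=27}
  after event 7 (t=31: SET c = -7): {a=29, b=10, c=-7, d=27}
  after event 8 (t=39: INC b by 14): {a=29, b=24, c=-7, d=27}
  after event 9 (t=47: DEL d): {a=29, b=24, c=-7}
  after event 10 (t=50: SET c = 47): {a=29, b=24, c=47}
  after event 11 (t=51: SET b = 37): {a=29, b=37, c=47}
  after event 12 (t=53: SET b = 20): {a=29, b=20, c=47}

Answer: {a=29, b=20, c=47}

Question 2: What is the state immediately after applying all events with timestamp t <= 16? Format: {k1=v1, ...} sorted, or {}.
Apply events with t <= 16 (4 events):
  after event 1 (t=8: INC d by 12): {d=12}
  after event 2 (t=11: INC d by 15): {d=27}
  after event 3 (t=12: DEC a by 2): {a=-2, d=27}
  after event 4 (t=16: INC b by 10): {a=-2, b=10, d=27}

Answer: {a=-2, b=10, d=27}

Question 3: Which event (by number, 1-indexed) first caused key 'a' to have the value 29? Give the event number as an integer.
Answer: 5

Derivation:
Looking for first event where a becomes 29:
  event 3: a = -2
  event 4: a = -2
  event 5: a -2 -> 29  <-- first match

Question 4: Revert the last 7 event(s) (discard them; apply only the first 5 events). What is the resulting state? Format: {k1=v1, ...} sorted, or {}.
Answer: {a=29, b=10, d=27}

Derivation:
Keep first 5 events (discard last 7):
  after event 1 (t=8: INC d by 12): {d=12}
  after event 2 (t=11: INC d by 15): {d=27}
  after event 3 (t=12: DEC a by 2): {a=-2, d=27}
  after event 4 (t=16: INC b by 10): {a=-2, b=10, d=27}
  after event 5 (t=19: SET a = 29): {a=29, b=10, d=27}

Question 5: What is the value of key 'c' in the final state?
Track key 'c' through all 12 events:
  event 1 (t=8: INC d by 12): c unchanged
  event 2 (t=11: INC d by 15): c unchanged
  event 3 (t=12: DEC a by 2): c unchanged
  event 4 (t=16: INC b by 10): c unchanged
  event 5 (t=19: SET a = 29): c unchanged
  event 6 (t=21: INC c by 5): c (absent) -> 5
  event 7 (t=31: SET c = -7): c 5 -> -7
  event 8 (t=39: INC b by 14): c unchanged
  event 9 (t=47: DEL d): c unchanged
  event 10 (t=50: SET c = 47): c -7 -> 47
  event 11 (t=51: SET b = 37): c unchanged
  event 12 (t=53: SET b = 20): c unchanged
Final: c = 47

Answer: 47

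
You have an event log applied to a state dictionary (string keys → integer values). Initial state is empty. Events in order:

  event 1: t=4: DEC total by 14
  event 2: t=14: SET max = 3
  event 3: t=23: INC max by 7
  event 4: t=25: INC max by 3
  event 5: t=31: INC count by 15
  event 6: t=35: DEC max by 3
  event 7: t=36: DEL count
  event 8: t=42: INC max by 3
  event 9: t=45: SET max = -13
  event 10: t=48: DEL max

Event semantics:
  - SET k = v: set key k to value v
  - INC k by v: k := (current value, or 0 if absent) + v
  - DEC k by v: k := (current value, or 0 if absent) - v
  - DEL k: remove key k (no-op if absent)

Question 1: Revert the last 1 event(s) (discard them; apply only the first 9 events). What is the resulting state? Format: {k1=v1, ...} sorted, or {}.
Answer: {max=-13, total=-14}

Derivation:
Keep first 9 events (discard last 1):
  after event 1 (t=4: DEC total by 14): {total=-14}
  after event 2 (t=14: SET max = 3): {max=3, total=-14}
  after event 3 (t=23: INC max by 7): {max=10, total=-14}
  after event 4 (t=25: INC max by 3): {max=13, total=-14}
  after event 5 (t=31: INC count by 15): {count=15, max=13, total=-14}
  after event 6 (t=35: DEC max by 3): {count=15, max=10, total=-14}
  after event 7 (t=36: DEL count): {max=10, total=-14}
  after event 8 (t=42: INC max by 3): {max=13, total=-14}
  after event 9 (t=45: SET max = -13): {max=-13, total=-14}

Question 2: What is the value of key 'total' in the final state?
Track key 'total' through all 10 events:
  event 1 (t=4: DEC total by 14): total (absent) -> -14
  event 2 (t=14: SET max = 3): total unchanged
  event 3 (t=23: INC max by 7): total unchanged
  event 4 (t=25: INC max by 3): total unchanged
  event 5 (t=31: INC count by 15): total unchanged
  event 6 (t=35: DEC max by 3): total unchanged
  event 7 (t=36: DEL count): total unchanged
  event 8 (t=42: INC max by 3): total unchanged
  event 9 (t=45: SET max = -13): total unchanged
  event 10 (t=48: DEL max): total unchanged
Final: total = -14

Answer: -14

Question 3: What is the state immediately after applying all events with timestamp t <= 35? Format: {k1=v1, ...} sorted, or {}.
Apply events with t <= 35 (6 events):
  after event 1 (t=4: DEC total by 14): {total=-14}
  after event 2 (t=14: SET max = 3): {max=3, total=-14}
  after event 3 (t=23: INC max by 7): {max=10, total=-14}
  after event 4 (t=25: INC max by 3): {max=13, total=-14}
  after event 5 (t=31: INC count by 15): {count=15, max=13, total=-14}
  after event 6 (t=35: DEC max by 3): {count=15, max=10, total=-14}

Answer: {count=15, max=10, total=-14}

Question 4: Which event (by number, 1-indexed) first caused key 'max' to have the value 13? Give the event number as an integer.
Answer: 4

Derivation:
Looking for first event where max becomes 13:
  event 2: max = 3
  event 3: max = 10
  event 4: max 10 -> 13  <-- first match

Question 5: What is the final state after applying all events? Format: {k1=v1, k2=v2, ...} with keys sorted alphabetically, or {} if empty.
Answer: {total=-14}

Derivation:
  after event 1 (t=4: DEC total by 14): {total=-14}
  after event 2 (t=14: SET max = 3): {max=3, total=-14}
  after event 3 (t=23: INC max by 7): {max=10, total=-14}
  after event 4 (t=25: INC max by 3): {max=13, total=-14}
  after event 5 (t=31: INC count by 15): {count=15, max=13, total=-14}
  after event 6 (t=35: DEC max by 3): {count=15, max=10, total=-14}
  after event 7 (t=36: DEL count): {max=10, total=-14}
  after event 8 (t=42: INC max by 3): {max=13, total=-14}
  after event 9 (t=45: SET max = -13): {max=-13, total=-14}
  after event 10 (t=48: DEL max): {total=-14}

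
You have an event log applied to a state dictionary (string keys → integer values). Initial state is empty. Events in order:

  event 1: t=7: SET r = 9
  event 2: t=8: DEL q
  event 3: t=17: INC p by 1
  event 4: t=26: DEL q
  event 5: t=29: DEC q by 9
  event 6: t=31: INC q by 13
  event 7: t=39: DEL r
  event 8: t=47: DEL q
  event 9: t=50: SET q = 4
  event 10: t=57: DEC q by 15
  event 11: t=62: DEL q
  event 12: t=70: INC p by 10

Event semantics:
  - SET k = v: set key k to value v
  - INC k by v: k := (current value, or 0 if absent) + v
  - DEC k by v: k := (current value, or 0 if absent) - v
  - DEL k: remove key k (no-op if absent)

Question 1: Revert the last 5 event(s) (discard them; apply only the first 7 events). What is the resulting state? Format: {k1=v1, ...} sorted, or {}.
Keep first 7 events (discard last 5):
  after event 1 (t=7: SET r = 9): {r=9}
  after event 2 (t=8: DEL q): {r=9}
  after event 3 (t=17: INC p by 1): {p=1, r=9}
  after event 4 (t=26: DEL q): {p=1, r=9}
  after event 5 (t=29: DEC q by 9): {p=1, q=-9, r=9}
  after event 6 (t=31: INC q by 13): {p=1, q=4, r=9}
  after event 7 (t=39: DEL r): {p=1, q=4}

Answer: {p=1, q=4}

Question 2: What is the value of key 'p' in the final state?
Track key 'p' through all 12 events:
  event 1 (t=7: SET r = 9): p unchanged
  event 2 (t=8: DEL q): p unchanged
  event 3 (t=17: INC p by 1): p (absent) -> 1
  event 4 (t=26: DEL q): p unchanged
  event 5 (t=29: DEC q by 9): p unchanged
  event 6 (t=31: INC q by 13): p unchanged
  event 7 (t=39: DEL r): p unchanged
  event 8 (t=47: DEL q): p unchanged
  event 9 (t=50: SET q = 4): p unchanged
  event 10 (t=57: DEC q by 15): p unchanged
  event 11 (t=62: DEL q): p unchanged
  event 12 (t=70: INC p by 10): p 1 -> 11
Final: p = 11

Answer: 11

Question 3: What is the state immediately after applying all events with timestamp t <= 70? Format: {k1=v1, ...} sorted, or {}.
Apply events with t <= 70 (12 events):
  after event 1 (t=7: SET r = 9): {r=9}
  after event 2 (t=8: DEL q): {r=9}
  after event 3 (t=17: INC p by 1): {p=1, r=9}
  after event 4 (t=26: DEL q): {p=1, r=9}
  after event 5 (t=29: DEC q by 9): {p=1, q=-9, r=9}
  after event 6 (t=31: INC q by 13): {p=1, q=4, r=9}
  after event 7 (t=39: DEL r): {p=1, q=4}
  after event 8 (t=47: DEL q): {p=1}
  after event 9 (t=50: SET q = 4): {p=1, q=4}
  after event 10 (t=57: DEC q by 15): {p=1, q=-11}
  after event 11 (t=62: DEL q): {p=1}
  after event 12 (t=70: INC p by 10): {p=11}

Answer: {p=11}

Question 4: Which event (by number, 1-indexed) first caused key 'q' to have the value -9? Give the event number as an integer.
Looking for first event where q becomes -9:
  event 5: q (absent) -> -9  <-- first match

Answer: 5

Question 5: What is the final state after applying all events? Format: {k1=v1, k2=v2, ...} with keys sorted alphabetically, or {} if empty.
  after event 1 (t=7: SET r = 9): {r=9}
  after event 2 (t=8: DEL q): {r=9}
  after event 3 (t=17: INC p by 1): {p=1, r=9}
  after event 4 (t=26: DEL q): {p=1, r=9}
  after event 5 (t=29: DEC q by 9): {p=1, q=-9, r=9}
  after event 6 (t=31: INC q by 13): {p=1, q=4, r=9}
  after event 7 (t=39: DEL r): {p=1, q=4}
  after event 8 (t=47: DEL q): {p=1}
  after event 9 (t=50: SET q = 4): {p=1, q=4}
  after event 10 (t=57: DEC q by 15): {p=1, q=-11}
  after event 11 (t=62: DEL q): {p=1}
  after event 12 (t=70: INC p by 10): {p=11}

Answer: {p=11}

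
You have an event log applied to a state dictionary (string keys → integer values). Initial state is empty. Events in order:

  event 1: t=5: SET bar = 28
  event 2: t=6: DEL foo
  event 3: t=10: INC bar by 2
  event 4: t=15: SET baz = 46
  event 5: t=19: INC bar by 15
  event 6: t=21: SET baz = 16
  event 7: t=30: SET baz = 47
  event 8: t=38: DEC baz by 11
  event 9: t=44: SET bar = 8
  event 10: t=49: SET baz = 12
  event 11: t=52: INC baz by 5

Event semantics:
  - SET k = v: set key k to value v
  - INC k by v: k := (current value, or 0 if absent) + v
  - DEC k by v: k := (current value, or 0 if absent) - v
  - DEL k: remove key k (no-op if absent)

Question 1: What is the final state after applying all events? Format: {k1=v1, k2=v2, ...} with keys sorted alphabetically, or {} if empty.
Answer: {bar=8, baz=17}

Derivation:
  after event 1 (t=5: SET bar = 28): {bar=28}
  after event 2 (t=6: DEL foo): {bar=28}
  after event 3 (t=10: INC bar by 2): {bar=30}
  after event 4 (t=15: SET baz = 46): {bar=30, baz=46}
  after event 5 (t=19: INC bar by 15): {bar=45, baz=46}
  after event 6 (t=21: SET baz = 16): {bar=45, baz=16}
  after event 7 (t=30: SET baz = 47): {bar=45, baz=47}
  after event 8 (t=38: DEC baz by 11): {bar=45, baz=36}
  after event 9 (t=44: SET bar = 8): {bar=8, baz=36}
  after event 10 (t=49: SET baz = 12): {bar=8, baz=12}
  after event 11 (t=52: INC baz by 5): {bar=8, baz=17}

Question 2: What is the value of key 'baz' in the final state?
Answer: 17

Derivation:
Track key 'baz' through all 11 events:
  event 1 (t=5: SET bar = 28): baz unchanged
  event 2 (t=6: DEL foo): baz unchanged
  event 3 (t=10: INC bar by 2): baz unchanged
  event 4 (t=15: SET baz = 46): baz (absent) -> 46
  event 5 (t=19: INC bar by 15): baz unchanged
  event 6 (t=21: SET baz = 16): baz 46 -> 16
  event 7 (t=30: SET baz = 47): baz 16 -> 47
  event 8 (t=38: DEC baz by 11): baz 47 -> 36
  event 9 (t=44: SET bar = 8): baz unchanged
  event 10 (t=49: SET baz = 12): baz 36 -> 12
  event 11 (t=52: INC baz by 5): baz 12 -> 17
Final: baz = 17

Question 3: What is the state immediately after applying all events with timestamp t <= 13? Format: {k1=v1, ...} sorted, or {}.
Apply events with t <= 13 (3 events):
  after event 1 (t=5: SET bar = 28): {bar=28}
  after event 2 (t=6: DEL foo): {bar=28}
  after event 3 (t=10: INC bar by 2): {bar=30}

Answer: {bar=30}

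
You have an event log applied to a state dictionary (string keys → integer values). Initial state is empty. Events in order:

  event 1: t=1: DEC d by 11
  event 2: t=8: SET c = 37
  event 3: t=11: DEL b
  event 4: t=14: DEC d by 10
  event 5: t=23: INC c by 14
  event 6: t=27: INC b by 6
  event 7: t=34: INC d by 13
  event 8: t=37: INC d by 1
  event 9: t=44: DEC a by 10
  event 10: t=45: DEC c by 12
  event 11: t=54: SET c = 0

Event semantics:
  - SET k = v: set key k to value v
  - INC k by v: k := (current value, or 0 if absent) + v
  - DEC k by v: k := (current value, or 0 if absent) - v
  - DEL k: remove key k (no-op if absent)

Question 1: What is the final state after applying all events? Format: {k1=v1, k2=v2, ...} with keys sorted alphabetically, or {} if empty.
  after event 1 (t=1: DEC d by 11): {d=-11}
  after event 2 (t=8: SET c = 37): {c=37, d=-11}
  after event 3 (t=11: DEL b): {c=37, d=-11}
  after event 4 (t=14: DEC d by 10): {c=37, d=-21}
  after event 5 (t=23: INC c by 14): {c=51, d=-21}
  after event 6 (t=27: INC b by 6): {b=6, c=51, d=-21}
  after event 7 (t=34: INC d by 13): {b=6, c=51, d=-8}
  after event 8 (t=37: INC d by 1): {b=6, c=51, d=-7}
  after event 9 (t=44: DEC a by 10): {a=-10, b=6, c=51, d=-7}
  after event 10 (t=45: DEC c by 12): {a=-10, b=6, c=39, d=-7}
  after event 11 (t=54: SET c = 0): {a=-10, b=6, c=0, d=-7}

Answer: {a=-10, b=6, c=0, d=-7}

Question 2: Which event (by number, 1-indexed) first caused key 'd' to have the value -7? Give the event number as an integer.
Looking for first event where d becomes -7:
  event 1: d = -11
  event 2: d = -11
  event 3: d = -11
  event 4: d = -21
  event 5: d = -21
  event 6: d = -21
  event 7: d = -8
  event 8: d -8 -> -7  <-- first match

Answer: 8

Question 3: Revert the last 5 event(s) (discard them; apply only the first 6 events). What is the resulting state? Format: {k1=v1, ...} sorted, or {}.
Answer: {b=6, c=51, d=-21}

Derivation:
Keep first 6 events (discard last 5):
  after event 1 (t=1: DEC d by 11): {d=-11}
  after event 2 (t=8: SET c = 37): {c=37, d=-11}
  after event 3 (t=11: DEL b): {c=37, d=-11}
  after event 4 (t=14: DEC d by 10): {c=37, d=-21}
  after event 5 (t=23: INC c by 14): {c=51, d=-21}
  after event 6 (t=27: INC b by 6): {b=6, c=51, d=-21}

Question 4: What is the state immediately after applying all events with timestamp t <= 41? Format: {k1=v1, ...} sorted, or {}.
Apply events with t <= 41 (8 events):
  after event 1 (t=1: DEC d by 11): {d=-11}
  after event 2 (t=8: SET c = 37): {c=37, d=-11}
  after event 3 (t=11: DEL b): {c=37, d=-11}
  after event 4 (t=14: DEC d by 10): {c=37, d=-21}
  after event 5 (t=23: INC c by 14): {c=51, d=-21}
  after event 6 (t=27: INC b by 6): {b=6, c=51, d=-21}
  after event 7 (t=34: INC d by 13): {b=6, c=51, d=-8}
  after event 8 (t=37: INC d by 1): {b=6, c=51, d=-7}

Answer: {b=6, c=51, d=-7}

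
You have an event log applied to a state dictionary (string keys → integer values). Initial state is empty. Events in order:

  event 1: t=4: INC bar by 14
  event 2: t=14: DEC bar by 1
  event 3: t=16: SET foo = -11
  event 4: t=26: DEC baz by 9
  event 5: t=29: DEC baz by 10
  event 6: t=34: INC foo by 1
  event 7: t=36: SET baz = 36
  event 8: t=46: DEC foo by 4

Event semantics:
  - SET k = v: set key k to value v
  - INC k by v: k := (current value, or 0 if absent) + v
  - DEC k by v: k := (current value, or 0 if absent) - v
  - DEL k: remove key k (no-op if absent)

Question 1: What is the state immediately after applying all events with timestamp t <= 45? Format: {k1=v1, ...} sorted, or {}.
Answer: {bar=13, baz=36, foo=-10}

Derivation:
Apply events with t <= 45 (7 events):
  after event 1 (t=4: INC bar by 14): {bar=14}
  after event 2 (t=14: DEC bar by 1): {bar=13}
  after event 3 (t=16: SET foo = -11): {bar=13, foo=-11}
  after event 4 (t=26: DEC baz by 9): {bar=13, baz=-9, foo=-11}
  after event 5 (t=29: DEC baz by 10): {bar=13, baz=-19, foo=-11}
  after event 6 (t=34: INC foo by 1): {bar=13, baz=-19, foo=-10}
  after event 7 (t=36: SET baz = 36): {bar=13, baz=36, foo=-10}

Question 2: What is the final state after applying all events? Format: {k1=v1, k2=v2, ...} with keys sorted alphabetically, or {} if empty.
  after event 1 (t=4: INC bar by 14): {bar=14}
  after event 2 (t=14: DEC bar by 1): {bar=13}
  after event 3 (t=16: SET foo = -11): {bar=13, foo=-11}
  after event 4 (t=26: DEC baz by 9): {bar=13, baz=-9, foo=-11}
  after event 5 (t=29: DEC baz by 10): {bar=13, baz=-19, foo=-11}
  after event 6 (t=34: INC foo by 1): {bar=13, baz=-19, foo=-10}
  after event 7 (t=36: SET baz = 36): {bar=13, baz=36, foo=-10}
  after event 8 (t=46: DEC foo by 4): {bar=13, baz=36, foo=-14}

Answer: {bar=13, baz=36, foo=-14}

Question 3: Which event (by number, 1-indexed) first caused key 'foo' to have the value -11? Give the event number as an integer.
Answer: 3

Derivation:
Looking for first event where foo becomes -11:
  event 3: foo (absent) -> -11  <-- first match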